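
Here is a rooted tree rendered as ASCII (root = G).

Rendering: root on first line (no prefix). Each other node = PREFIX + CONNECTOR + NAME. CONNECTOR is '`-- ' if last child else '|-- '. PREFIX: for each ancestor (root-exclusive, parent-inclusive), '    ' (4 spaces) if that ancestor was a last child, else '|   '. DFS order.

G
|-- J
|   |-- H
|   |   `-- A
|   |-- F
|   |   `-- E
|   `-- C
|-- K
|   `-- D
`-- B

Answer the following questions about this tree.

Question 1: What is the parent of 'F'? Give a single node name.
Answer: J

Derivation:
Scan adjacency: F appears as child of J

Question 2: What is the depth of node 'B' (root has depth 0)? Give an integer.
Answer: 1

Derivation:
Path from root to B: G -> B
Depth = number of edges = 1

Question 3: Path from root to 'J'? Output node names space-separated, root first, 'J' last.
Walk down from root: G -> J

Answer: G J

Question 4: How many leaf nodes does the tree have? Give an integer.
Answer: 5

Derivation:
Leaves (nodes with no children): A, B, C, D, E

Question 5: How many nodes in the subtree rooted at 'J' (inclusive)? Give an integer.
Answer: 6

Derivation:
Subtree rooted at J contains: A, C, E, F, H, J
Count = 6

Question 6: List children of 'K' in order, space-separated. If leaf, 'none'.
Node K's children (from adjacency): D

Answer: D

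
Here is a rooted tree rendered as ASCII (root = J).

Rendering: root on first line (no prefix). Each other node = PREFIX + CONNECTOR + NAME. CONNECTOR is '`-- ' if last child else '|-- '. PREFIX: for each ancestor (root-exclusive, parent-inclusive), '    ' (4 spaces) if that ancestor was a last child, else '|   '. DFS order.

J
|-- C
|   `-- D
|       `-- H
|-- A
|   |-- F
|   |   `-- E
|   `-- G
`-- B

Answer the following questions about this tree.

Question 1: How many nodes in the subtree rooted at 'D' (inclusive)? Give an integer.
Answer: 2

Derivation:
Subtree rooted at D contains: D, H
Count = 2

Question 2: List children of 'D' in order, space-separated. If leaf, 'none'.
Answer: H

Derivation:
Node D's children (from adjacency): H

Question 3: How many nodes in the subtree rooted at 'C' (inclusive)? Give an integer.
Answer: 3

Derivation:
Subtree rooted at C contains: C, D, H
Count = 3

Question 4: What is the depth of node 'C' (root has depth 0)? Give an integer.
Answer: 1

Derivation:
Path from root to C: J -> C
Depth = number of edges = 1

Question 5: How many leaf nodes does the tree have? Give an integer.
Answer: 4

Derivation:
Leaves (nodes with no children): B, E, G, H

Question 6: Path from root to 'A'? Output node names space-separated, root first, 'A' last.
Answer: J A

Derivation:
Walk down from root: J -> A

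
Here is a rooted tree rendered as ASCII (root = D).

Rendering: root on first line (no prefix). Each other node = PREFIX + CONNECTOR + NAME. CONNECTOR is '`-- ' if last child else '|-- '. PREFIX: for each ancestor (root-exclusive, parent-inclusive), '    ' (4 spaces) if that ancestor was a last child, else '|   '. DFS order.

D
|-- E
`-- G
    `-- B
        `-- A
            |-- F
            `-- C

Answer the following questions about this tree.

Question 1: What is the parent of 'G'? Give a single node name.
Scan adjacency: G appears as child of D

Answer: D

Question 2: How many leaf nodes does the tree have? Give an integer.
Answer: 3

Derivation:
Leaves (nodes with no children): C, E, F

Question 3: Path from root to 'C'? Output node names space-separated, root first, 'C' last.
Walk down from root: D -> G -> B -> A -> C

Answer: D G B A C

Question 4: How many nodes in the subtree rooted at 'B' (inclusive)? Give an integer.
Answer: 4

Derivation:
Subtree rooted at B contains: A, B, C, F
Count = 4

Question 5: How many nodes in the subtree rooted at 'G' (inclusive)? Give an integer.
Answer: 5

Derivation:
Subtree rooted at G contains: A, B, C, F, G
Count = 5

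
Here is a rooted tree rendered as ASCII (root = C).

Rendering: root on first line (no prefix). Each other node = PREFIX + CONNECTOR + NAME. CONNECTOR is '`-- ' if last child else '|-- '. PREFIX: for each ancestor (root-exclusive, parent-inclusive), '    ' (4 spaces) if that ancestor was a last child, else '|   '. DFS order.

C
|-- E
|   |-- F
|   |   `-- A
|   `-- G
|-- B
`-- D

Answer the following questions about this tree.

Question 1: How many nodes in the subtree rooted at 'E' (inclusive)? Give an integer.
Answer: 4

Derivation:
Subtree rooted at E contains: A, E, F, G
Count = 4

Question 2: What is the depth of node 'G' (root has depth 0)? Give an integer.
Answer: 2

Derivation:
Path from root to G: C -> E -> G
Depth = number of edges = 2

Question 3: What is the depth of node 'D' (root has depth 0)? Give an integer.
Answer: 1

Derivation:
Path from root to D: C -> D
Depth = number of edges = 1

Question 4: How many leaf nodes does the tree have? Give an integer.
Leaves (nodes with no children): A, B, D, G

Answer: 4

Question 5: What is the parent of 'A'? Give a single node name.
Scan adjacency: A appears as child of F

Answer: F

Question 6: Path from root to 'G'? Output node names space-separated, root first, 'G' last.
Walk down from root: C -> E -> G

Answer: C E G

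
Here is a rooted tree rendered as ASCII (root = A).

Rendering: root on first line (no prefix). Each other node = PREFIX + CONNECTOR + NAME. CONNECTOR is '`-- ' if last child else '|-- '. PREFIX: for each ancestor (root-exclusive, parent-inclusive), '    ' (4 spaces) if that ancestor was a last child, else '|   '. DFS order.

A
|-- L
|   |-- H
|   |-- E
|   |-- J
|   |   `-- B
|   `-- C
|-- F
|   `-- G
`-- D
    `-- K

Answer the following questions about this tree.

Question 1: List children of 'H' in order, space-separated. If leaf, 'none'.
Node H's children (from adjacency): (leaf)

Answer: none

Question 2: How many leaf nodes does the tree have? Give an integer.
Answer: 6

Derivation:
Leaves (nodes with no children): B, C, E, G, H, K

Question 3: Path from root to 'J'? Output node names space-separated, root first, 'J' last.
Answer: A L J

Derivation:
Walk down from root: A -> L -> J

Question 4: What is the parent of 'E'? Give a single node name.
Scan adjacency: E appears as child of L

Answer: L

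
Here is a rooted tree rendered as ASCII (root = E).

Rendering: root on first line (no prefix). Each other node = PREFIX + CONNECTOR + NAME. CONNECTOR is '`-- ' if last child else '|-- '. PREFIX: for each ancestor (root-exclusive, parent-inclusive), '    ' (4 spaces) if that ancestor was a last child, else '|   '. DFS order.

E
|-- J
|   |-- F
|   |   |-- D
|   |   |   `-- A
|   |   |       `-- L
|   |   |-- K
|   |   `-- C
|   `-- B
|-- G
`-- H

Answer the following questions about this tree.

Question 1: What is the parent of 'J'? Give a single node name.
Answer: E

Derivation:
Scan adjacency: J appears as child of E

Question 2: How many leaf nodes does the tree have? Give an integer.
Answer: 6

Derivation:
Leaves (nodes with no children): B, C, G, H, K, L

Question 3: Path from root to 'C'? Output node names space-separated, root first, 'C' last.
Answer: E J F C

Derivation:
Walk down from root: E -> J -> F -> C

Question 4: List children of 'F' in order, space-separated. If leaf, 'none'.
Answer: D K C

Derivation:
Node F's children (from adjacency): D, K, C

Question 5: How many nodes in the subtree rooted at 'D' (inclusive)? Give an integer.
Subtree rooted at D contains: A, D, L
Count = 3

Answer: 3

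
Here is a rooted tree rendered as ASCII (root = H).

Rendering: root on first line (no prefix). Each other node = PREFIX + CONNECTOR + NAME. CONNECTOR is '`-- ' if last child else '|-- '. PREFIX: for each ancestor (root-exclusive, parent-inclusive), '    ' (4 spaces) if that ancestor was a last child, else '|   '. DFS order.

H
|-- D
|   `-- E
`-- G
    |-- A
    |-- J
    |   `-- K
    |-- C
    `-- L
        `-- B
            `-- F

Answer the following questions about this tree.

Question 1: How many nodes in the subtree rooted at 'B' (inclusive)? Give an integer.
Subtree rooted at B contains: B, F
Count = 2

Answer: 2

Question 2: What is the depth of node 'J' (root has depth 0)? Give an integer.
Answer: 2

Derivation:
Path from root to J: H -> G -> J
Depth = number of edges = 2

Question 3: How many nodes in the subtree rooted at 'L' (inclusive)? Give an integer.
Subtree rooted at L contains: B, F, L
Count = 3

Answer: 3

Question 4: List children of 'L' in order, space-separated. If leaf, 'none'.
Node L's children (from adjacency): B

Answer: B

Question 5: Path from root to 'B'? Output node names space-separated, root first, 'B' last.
Answer: H G L B

Derivation:
Walk down from root: H -> G -> L -> B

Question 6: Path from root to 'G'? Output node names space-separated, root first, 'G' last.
Walk down from root: H -> G

Answer: H G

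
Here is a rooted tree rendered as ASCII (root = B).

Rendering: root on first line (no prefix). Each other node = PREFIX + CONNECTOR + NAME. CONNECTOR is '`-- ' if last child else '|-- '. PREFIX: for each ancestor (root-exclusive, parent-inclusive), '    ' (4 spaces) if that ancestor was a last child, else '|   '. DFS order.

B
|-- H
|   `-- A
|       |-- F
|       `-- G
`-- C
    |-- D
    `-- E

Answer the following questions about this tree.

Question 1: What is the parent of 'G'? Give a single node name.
Answer: A

Derivation:
Scan adjacency: G appears as child of A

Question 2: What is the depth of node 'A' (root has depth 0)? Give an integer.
Answer: 2

Derivation:
Path from root to A: B -> H -> A
Depth = number of edges = 2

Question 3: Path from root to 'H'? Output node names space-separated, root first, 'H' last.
Walk down from root: B -> H

Answer: B H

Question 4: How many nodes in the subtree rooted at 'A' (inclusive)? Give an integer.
Answer: 3

Derivation:
Subtree rooted at A contains: A, F, G
Count = 3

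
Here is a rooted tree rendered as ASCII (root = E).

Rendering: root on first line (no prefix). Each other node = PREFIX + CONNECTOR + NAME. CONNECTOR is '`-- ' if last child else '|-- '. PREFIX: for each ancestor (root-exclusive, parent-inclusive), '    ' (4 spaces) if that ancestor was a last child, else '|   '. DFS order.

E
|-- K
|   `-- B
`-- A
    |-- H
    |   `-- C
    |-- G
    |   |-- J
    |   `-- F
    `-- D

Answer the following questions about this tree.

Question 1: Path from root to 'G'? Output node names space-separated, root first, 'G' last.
Walk down from root: E -> A -> G

Answer: E A G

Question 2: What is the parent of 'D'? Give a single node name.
Answer: A

Derivation:
Scan adjacency: D appears as child of A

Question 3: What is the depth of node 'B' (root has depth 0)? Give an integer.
Path from root to B: E -> K -> B
Depth = number of edges = 2

Answer: 2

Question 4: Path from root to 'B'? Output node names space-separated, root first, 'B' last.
Walk down from root: E -> K -> B

Answer: E K B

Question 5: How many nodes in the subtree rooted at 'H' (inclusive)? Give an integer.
Answer: 2

Derivation:
Subtree rooted at H contains: C, H
Count = 2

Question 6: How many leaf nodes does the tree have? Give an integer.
Leaves (nodes with no children): B, C, D, F, J

Answer: 5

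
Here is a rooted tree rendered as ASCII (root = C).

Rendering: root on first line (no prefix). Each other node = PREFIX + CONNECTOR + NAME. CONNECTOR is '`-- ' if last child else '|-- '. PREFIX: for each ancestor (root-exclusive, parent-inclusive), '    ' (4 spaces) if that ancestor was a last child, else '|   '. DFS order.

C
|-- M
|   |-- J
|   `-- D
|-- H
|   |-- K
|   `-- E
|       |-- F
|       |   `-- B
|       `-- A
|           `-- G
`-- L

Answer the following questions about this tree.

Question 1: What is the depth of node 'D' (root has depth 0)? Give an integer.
Answer: 2

Derivation:
Path from root to D: C -> M -> D
Depth = number of edges = 2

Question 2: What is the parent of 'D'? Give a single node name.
Answer: M

Derivation:
Scan adjacency: D appears as child of M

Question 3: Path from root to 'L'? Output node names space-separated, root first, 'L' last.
Walk down from root: C -> L

Answer: C L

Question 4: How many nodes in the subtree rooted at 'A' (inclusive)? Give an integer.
Subtree rooted at A contains: A, G
Count = 2

Answer: 2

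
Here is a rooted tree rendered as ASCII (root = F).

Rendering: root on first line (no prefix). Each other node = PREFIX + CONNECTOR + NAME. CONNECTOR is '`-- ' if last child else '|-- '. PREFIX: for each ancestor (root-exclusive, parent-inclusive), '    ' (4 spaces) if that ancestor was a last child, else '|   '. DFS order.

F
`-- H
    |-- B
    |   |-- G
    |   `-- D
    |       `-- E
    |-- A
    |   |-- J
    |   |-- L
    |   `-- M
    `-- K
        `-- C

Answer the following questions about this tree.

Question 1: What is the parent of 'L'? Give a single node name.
Answer: A

Derivation:
Scan adjacency: L appears as child of A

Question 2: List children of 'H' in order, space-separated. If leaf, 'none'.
Node H's children (from adjacency): B, A, K

Answer: B A K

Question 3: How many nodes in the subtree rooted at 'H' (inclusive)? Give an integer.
Answer: 11

Derivation:
Subtree rooted at H contains: A, B, C, D, E, G, H, J, K, L, M
Count = 11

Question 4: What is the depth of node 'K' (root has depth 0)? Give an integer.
Path from root to K: F -> H -> K
Depth = number of edges = 2

Answer: 2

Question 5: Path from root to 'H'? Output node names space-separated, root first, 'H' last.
Answer: F H

Derivation:
Walk down from root: F -> H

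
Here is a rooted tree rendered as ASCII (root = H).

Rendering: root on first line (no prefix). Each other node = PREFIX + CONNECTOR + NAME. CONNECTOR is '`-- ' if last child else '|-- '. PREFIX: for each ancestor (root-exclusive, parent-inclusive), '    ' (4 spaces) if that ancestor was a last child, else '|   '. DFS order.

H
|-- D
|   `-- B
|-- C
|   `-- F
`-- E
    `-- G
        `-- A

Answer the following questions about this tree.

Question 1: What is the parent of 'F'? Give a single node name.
Scan adjacency: F appears as child of C

Answer: C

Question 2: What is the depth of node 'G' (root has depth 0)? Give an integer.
Path from root to G: H -> E -> G
Depth = number of edges = 2

Answer: 2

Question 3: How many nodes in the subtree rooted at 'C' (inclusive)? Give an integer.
Subtree rooted at C contains: C, F
Count = 2

Answer: 2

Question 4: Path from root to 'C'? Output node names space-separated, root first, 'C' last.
Answer: H C

Derivation:
Walk down from root: H -> C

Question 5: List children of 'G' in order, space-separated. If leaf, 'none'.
Answer: A

Derivation:
Node G's children (from adjacency): A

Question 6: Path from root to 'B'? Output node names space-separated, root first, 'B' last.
Walk down from root: H -> D -> B

Answer: H D B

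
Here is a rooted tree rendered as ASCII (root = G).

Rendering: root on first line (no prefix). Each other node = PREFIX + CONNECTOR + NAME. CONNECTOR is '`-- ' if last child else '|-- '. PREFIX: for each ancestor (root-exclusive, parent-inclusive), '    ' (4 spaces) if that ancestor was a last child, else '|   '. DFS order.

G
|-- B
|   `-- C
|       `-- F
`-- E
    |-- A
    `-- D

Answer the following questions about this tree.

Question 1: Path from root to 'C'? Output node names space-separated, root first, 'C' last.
Walk down from root: G -> B -> C

Answer: G B C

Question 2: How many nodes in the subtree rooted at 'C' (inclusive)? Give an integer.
Subtree rooted at C contains: C, F
Count = 2

Answer: 2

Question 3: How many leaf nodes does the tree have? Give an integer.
Answer: 3

Derivation:
Leaves (nodes with no children): A, D, F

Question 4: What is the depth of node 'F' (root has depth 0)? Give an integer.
Answer: 3

Derivation:
Path from root to F: G -> B -> C -> F
Depth = number of edges = 3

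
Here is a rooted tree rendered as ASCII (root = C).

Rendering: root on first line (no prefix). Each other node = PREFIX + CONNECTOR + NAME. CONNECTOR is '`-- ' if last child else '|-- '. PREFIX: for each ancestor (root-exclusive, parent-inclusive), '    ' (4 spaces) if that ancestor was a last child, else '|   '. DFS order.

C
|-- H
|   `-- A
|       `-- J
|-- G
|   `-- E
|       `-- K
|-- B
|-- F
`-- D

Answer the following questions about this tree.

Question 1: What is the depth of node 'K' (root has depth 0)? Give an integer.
Path from root to K: C -> G -> E -> K
Depth = number of edges = 3

Answer: 3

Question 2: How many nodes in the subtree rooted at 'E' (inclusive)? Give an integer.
Subtree rooted at E contains: E, K
Count = 2

Answer: 2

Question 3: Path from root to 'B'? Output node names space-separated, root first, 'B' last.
Walk down from root: C -> B

Answer: C B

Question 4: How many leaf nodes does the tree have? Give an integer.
Answer: 5

Derivation:
Leaves (nodes with no children): B, D, F, J, K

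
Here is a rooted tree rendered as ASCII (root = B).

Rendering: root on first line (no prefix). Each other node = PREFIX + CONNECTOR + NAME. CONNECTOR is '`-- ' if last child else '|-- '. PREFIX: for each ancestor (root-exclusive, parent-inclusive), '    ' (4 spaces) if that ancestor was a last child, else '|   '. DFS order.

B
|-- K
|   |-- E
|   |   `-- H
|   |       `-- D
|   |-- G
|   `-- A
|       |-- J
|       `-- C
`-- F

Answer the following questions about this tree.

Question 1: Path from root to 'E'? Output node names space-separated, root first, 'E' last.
Answer: B K E

Derivation:
Walk down from root: B -> K -> E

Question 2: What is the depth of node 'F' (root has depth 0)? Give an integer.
Path from root to F: B -> F
Depth = number of edges = 1

Answer: 1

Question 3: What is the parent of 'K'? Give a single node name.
Scan adjacency: K appears as child of B

Answer: B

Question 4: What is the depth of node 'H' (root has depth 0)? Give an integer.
Path from root to H: B -> K -> E -> H
Depth = number of edges = 3

Answer: 3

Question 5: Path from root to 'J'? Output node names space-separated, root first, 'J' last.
Answer: B K A J

Derivation:
Walk down from root: B -> K -> A -> J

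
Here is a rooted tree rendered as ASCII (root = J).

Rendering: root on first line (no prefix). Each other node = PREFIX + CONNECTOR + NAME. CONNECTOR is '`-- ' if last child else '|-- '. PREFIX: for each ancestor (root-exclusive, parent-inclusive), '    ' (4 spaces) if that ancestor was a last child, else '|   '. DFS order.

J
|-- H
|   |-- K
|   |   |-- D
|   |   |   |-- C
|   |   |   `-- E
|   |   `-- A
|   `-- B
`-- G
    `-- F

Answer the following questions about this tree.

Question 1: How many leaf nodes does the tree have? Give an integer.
Leaves (nodes with no children): A, B, C, E, F

Answer: 5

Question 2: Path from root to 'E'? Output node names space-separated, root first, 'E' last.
Walk down from root: J -> H -> K -> D -> E

Answer: J H K D E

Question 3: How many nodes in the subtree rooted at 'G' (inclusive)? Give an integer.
Answer: 2

Derivation:
Subtree rooted at G contains: F, G
Count = 2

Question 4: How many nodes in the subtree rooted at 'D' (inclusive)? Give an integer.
Subtree rooted at D contains: C, D, E
Count = 3

Answer: 3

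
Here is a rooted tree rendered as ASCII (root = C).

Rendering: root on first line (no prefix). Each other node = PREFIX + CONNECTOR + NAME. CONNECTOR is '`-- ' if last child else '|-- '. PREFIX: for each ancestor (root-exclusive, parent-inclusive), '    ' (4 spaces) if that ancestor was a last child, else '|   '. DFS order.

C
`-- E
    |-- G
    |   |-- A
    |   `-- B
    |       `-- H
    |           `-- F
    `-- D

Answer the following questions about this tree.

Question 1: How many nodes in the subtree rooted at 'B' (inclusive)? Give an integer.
Subtree rooted at B contains: B, F, H
Count = 3

Answer: 3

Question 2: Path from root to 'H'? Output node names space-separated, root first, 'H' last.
Answer: C E G B H

Derivation:
Walk down from root: C -> E -> G -> B -> H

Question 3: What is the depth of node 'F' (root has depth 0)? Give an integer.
Path from root to F: C -> E -> G -> B -> H -> F
Depth = number of edges = 5

Answer: 5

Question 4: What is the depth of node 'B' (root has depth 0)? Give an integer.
Path from root to B: C -> E -> G -> B
Depth = number of edges = 3

Answer: 3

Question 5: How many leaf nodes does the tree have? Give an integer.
Answer: 3

Derivation:
Leaves (nodes with no children): A, D, F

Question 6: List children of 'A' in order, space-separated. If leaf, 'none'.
Answer: none

Derivation:
Node A's children (from adjacency): (leaf)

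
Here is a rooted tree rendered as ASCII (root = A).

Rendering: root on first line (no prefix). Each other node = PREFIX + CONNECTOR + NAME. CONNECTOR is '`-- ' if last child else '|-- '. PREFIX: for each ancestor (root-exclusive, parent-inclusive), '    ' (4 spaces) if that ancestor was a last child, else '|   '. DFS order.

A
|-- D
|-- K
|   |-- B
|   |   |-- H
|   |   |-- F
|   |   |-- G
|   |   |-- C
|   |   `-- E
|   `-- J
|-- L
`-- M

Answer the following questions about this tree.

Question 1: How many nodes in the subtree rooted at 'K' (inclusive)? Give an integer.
Subtree rooted at K contains: B, C, E, F, G, H, J, K
Count = 8

Answer: 8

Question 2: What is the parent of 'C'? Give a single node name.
Answer: B

Derivation:
Scan adjacency: C appears as child of B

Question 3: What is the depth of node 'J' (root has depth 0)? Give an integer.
Answer: 2

Derivation:
Path from root to J: A -> K -> J
Depth = number of edges = 2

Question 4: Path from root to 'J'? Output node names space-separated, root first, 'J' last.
Answer: A K J

Derivation:
Walk down from root: A -> K -> J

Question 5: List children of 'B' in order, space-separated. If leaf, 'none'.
Answer: H F G C E

Derivation:
Node B's children (from adjacency): H, F, G, C, E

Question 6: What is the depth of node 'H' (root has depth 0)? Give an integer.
Answer: 3

Derivation:
Path from root to H: A -> K -> B -> H
Depth = number of edges = 3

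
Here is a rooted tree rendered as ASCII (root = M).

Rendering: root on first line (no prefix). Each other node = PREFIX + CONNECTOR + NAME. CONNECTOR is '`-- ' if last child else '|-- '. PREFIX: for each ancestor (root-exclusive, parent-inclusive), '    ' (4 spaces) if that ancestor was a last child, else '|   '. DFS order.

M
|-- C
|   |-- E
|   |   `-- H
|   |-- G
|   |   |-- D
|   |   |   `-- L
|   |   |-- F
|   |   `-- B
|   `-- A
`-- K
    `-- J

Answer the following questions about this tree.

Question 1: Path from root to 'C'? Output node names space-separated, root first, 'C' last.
Answer: M C

Derivation:
Walk down from root: M -> C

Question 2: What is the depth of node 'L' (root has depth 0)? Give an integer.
Answer: 4

Derivation:
Path from root to L: M -> C -> G -> D -> L
Depth = number of edges = 4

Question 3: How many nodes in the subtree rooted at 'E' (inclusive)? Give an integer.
Subtree rooted at E contains: E, H
Count = 2

Answer: 2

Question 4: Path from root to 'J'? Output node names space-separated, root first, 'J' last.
Walk down from root: M -> K -> J

Answer: M K J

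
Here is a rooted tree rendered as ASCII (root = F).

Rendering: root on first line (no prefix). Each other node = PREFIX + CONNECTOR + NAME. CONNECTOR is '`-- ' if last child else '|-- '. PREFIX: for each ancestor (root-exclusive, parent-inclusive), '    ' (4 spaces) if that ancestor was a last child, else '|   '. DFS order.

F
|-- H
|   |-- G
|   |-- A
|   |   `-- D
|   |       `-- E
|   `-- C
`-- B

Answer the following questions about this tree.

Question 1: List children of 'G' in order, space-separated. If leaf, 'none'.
Node G's children (from adjacency): (leaf)

Answer: none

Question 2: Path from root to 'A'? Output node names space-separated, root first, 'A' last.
Walk down from root: F -> H -> A

Answer: F H A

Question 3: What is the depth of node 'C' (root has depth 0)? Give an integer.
Path from root to C: F -> H -> C
Depth = number of edges = 2

Answer: 2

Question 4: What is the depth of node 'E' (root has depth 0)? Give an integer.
Path from root to E: F -> H -> A -> D -> E
Depth = number of edges = 4

Answer: 4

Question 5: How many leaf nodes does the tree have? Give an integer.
Leaves (nodes with no children): B, C, E, G

Answer: 4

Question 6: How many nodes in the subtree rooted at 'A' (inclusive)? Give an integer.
Subtree rooted at A contains: A, D, E
Count = 3

Answer: 3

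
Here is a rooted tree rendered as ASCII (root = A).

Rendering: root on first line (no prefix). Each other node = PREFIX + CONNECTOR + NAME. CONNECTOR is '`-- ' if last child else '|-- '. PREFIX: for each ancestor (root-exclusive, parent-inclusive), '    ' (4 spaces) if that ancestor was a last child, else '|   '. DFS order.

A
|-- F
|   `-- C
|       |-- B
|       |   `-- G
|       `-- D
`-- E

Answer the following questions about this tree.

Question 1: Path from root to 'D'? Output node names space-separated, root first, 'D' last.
Walk down from root: A -> F -> C -> D

Answer: A F C D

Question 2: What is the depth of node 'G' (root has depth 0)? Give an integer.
Path from root to G: A -> F -> C -> B -> G
Depth = number of edges = 4

Answer: 4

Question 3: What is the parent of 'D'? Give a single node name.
Scan adjacency: D appears as child of C

Answer: C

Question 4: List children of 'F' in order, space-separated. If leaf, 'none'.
Node F's children (from adjacency): C

Answer: C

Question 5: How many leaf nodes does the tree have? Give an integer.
Leaves (nodes with no children): D, E, G

Answer: 3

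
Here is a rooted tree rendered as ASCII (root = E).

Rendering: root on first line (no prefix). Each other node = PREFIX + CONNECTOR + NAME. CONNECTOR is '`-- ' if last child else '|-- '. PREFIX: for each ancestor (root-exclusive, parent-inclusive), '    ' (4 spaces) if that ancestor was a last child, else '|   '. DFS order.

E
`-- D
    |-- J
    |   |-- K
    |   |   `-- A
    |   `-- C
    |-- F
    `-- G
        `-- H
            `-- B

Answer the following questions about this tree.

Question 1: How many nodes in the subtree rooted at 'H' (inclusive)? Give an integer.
Subtree rooted at H contains: B, H
Count = 2

Answer: 2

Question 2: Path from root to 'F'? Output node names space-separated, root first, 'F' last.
Walk down from root: E -> D -> F

Answer: E D F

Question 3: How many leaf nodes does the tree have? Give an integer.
Answer: 4

Derivation:
Leaves (nodes with no children): A, B, C, F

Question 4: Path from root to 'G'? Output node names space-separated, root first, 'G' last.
Walk down from root: E -> D -> G

Answer: E D G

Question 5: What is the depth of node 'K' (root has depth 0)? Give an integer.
Path from root to K: E -> D -> J -> K
Depth = number of edges = 3

Answer: 3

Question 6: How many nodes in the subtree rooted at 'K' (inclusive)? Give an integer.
Subtree rooted at K contains: A, K
Count = 2

Answer: 2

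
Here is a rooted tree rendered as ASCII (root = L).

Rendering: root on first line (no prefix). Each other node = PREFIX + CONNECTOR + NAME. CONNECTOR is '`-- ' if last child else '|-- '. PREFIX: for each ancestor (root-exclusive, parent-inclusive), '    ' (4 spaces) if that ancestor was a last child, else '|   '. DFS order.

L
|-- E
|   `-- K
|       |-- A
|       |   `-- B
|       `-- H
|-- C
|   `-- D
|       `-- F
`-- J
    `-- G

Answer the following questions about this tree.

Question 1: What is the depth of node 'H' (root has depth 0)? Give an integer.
Answer: 3

Derivation:
Path from root to H: L -> E -> K -> H
Depth = number of edges = 3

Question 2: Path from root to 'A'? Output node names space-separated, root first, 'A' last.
Walk down from root: L -> E -> K -> A

Answer: L E K A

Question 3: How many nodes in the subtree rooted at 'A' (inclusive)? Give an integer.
Subtree rooted at A contains: A, B
Count = 2

Answer: 2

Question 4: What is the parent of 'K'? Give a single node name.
Scan adjacency: K appears as child of E

Answer: E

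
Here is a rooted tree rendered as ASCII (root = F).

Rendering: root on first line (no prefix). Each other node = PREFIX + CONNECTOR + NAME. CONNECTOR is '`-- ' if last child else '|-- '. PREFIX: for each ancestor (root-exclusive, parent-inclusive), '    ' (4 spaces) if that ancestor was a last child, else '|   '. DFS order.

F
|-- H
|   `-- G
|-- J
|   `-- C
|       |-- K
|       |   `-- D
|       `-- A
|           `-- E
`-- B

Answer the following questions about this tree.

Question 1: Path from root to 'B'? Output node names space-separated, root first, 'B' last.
Answer: F B

Derivation:
Walk down from root: F -> B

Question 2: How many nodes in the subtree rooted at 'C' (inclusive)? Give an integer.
Subtree rooted at C contains: A, C, D, E, K
Count = 5

Answer: 5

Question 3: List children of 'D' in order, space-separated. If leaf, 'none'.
Answer: none

Derivation:
Node D's children (from adjacency): (leaf)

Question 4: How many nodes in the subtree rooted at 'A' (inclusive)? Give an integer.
Subtree rooted at A contains: A, E
Count = 2

Answer: 2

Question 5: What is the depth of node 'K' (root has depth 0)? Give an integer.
Answer: 3

Derivation:
Path from root to K: F -> J -> C -> K
Depth = number of edges = 3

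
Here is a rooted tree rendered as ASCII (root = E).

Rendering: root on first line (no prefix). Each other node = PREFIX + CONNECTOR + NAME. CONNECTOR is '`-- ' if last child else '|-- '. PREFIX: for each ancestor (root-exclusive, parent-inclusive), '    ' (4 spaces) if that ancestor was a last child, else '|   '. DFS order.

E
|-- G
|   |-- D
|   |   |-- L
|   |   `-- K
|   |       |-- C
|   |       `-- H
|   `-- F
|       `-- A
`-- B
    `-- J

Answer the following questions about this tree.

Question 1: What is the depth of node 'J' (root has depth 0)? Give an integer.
Answer: 2

Derivation:
Path from root to J: E -> B -> J
Depth = number of edges = 2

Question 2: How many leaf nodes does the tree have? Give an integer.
Answer: 5

Derivation:
Leaves (nodes with no children): A, C, H, J, L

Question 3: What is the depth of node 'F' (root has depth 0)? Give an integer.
Path from root to F: E -> G -> F
Depth = number of edges = 2

Answer: 2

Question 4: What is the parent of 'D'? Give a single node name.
Scan adjacency: D appears as child of G

Answer: G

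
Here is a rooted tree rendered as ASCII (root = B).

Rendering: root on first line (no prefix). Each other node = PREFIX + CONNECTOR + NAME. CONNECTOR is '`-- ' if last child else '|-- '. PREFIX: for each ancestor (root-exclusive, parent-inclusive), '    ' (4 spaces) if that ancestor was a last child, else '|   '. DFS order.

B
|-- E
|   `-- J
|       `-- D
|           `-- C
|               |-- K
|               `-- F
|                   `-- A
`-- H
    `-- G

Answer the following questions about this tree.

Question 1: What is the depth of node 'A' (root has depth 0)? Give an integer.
Path from root to A: B -> E -> J -> D -> C -> F -> A
Depth = number of edges = 6

Answer: 6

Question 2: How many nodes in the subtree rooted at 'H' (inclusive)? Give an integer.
Answer: 2

Derivation:
Subtree rooted at H contains: G, H
Count = 2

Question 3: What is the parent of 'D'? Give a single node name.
Answer: J

Derivation:
Scan adjacency: D appears as child of J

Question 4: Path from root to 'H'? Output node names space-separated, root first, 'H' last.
Answer: B H

Derivation:
Walk down from root: B -> H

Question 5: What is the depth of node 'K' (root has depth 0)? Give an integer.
Path from root to K: B -> E -> J -> D -> C -> K
Depth = number of edges = 5

Answer: 5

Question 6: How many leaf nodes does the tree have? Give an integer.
Leaves (nodes with no children): A, G, K

Answer: 3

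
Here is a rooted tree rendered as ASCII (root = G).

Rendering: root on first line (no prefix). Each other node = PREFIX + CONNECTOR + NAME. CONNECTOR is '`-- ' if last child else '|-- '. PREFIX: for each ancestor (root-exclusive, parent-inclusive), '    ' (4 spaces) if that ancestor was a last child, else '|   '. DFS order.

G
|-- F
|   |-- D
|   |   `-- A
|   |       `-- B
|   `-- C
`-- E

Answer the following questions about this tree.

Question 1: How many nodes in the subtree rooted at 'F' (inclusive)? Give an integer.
Subtree rooted at F contains: A, B, C, D, F
Count = 5

Answer: 5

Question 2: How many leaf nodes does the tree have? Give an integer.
Answer: 3

Derivation:
Leaves (nodes with no children): B, C, E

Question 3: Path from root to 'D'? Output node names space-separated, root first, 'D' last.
Walk down from root: G -> F -> D

Answer: G F D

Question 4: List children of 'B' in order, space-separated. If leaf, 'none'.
Node B's children (from adjacency): (leaf)

Answer: none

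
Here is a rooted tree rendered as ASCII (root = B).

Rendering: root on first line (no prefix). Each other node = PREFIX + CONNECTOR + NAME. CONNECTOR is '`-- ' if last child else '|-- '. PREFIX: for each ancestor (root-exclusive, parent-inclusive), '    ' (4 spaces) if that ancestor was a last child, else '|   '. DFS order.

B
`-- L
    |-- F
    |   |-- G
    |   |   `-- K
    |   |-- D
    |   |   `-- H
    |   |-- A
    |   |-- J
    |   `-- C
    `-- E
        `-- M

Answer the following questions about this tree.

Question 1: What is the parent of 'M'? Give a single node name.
Scan adjacency: M appears as child of E

Answer: E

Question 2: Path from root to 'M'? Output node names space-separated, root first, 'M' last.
Walk down from root: B -> L -> E -> M

Answer: B L E M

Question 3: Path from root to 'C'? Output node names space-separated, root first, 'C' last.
Walk down from root: B -> L -> F -> C

Answer: B L F C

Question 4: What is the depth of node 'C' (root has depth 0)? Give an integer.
Path from root to C: B -> L -> F -> C
Depth = number of edges = 3

Answer: 3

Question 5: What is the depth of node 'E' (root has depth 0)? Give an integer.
Path from root to E: B -> L -> E
Depth = number of edges = 2

Answer: 2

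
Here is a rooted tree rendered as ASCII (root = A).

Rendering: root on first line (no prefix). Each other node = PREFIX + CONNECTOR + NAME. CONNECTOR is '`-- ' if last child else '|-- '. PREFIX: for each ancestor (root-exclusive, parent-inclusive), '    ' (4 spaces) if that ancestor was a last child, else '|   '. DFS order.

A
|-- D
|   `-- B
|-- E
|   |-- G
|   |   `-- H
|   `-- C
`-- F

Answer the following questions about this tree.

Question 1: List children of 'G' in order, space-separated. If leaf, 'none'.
Answer: H

Derivation:
Node G's children (from adjacency): H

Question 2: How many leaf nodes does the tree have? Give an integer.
Answer: 4

Derivation:
Leaves (nodes with no children): B, C, F, H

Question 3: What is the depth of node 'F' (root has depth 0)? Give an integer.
Answer: 1

Derivation:
Path from root to F: A -> F
Depth = number of edges = 1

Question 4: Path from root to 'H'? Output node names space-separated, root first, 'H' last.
Answer: A E G H

Derivation:
Walk down from root: A -> E -> G -> H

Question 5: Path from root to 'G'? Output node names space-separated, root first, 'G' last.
Walk down from root: A -> E -> G

Answer: A E G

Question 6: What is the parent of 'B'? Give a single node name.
Scan adjacency: B appears as child of D

Answer: D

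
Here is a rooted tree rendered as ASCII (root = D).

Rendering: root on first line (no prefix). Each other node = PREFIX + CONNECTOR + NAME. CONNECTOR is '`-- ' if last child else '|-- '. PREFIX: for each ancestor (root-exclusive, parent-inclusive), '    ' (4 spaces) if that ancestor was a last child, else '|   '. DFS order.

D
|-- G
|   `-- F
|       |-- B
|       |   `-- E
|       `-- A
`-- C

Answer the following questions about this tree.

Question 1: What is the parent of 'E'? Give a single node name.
Scan adjacency: E appears as child of B

Answer: B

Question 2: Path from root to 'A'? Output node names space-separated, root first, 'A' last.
Walk down from root: D -> G -> F -> A

Answer: D G F A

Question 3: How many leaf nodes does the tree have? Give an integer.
Answer: 3

Derivation:
Leaves (nodes with no children): A, C, E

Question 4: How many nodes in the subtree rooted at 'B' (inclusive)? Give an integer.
Subtree rooted at B contains: B, E
Count = 2

Answer: 2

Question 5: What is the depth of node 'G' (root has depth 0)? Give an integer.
Path from root to G: D -> G
Depth = number of edges = 1

Answer: 1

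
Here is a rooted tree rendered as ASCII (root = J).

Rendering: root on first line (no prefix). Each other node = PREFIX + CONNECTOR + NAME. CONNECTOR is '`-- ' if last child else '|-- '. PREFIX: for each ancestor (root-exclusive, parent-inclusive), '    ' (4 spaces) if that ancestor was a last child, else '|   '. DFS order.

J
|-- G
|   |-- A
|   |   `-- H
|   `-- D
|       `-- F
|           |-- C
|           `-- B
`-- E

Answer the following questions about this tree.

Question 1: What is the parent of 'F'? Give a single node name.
Answer: D

Derivation:
Scan adjacency: F appears as child of D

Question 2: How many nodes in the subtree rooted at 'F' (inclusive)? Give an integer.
Answer: 3

Derivation:
Subtree rooted at F contains: B, C, F
Count = 3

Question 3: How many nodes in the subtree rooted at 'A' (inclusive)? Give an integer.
Subtree rooted at A contains: A, H
Count = 2

Answer: 2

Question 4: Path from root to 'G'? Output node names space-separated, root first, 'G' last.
Answer: J G

Derivation:
Walk down from root: J -> G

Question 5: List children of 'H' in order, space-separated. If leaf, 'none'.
Node H's children (from adjacency): (leaf)

Answer: none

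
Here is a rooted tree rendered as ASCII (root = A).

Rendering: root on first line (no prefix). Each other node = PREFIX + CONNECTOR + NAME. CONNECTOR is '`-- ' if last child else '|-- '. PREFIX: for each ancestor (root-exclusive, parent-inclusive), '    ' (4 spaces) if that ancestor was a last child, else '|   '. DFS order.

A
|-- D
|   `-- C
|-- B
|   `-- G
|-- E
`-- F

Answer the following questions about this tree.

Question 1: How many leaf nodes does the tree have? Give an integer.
Leaves (nodes with no children): C, E, F, G

Answer: 4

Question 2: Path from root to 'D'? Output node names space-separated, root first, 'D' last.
Walk down from root: A -> D

Answer: A D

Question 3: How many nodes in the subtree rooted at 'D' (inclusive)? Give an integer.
Answer: 2

Derivation:
Subtree rooted at D contains: C, D
Count = 2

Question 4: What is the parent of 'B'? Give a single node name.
Answer: A

Derivation:
Scan adjacency: B appears as child of A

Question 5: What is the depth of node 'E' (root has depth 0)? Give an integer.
Answer: 1

Derivation:
Path from root to E: A -> E
Depth = number of edges = 1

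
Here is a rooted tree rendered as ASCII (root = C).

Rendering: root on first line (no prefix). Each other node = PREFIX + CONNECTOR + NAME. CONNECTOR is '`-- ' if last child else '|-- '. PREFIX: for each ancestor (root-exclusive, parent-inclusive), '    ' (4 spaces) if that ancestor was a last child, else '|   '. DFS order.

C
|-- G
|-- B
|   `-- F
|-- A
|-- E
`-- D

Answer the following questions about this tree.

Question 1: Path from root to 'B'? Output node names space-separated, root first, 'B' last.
Walk down from root: C -> B

Answer: C B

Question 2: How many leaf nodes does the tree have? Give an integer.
Answer: 5

Derivation:
Leaves (nodes with no children): A, D, E, F, G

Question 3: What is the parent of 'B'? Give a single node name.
Scan adjacency: B appears as child of C

Answer: C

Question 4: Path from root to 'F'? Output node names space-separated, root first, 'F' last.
Answer: C B F

Derivation:
Walk down from root: C -> B -> F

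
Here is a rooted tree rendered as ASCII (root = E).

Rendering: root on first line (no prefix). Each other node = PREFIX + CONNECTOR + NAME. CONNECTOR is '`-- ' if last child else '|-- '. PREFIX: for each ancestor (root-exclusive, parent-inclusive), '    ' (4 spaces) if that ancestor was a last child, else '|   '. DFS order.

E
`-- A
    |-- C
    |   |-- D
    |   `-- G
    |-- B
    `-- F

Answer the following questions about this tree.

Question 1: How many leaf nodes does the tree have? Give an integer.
Answer: 4

Derivation:
Leaves (nodes with no children): B, D, F, G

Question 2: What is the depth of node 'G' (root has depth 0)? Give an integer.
Answer: 3

Derivation:
Path from root to G: E -> A -> C -> G
Depth = number of edges = 3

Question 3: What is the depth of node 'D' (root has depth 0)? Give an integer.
Path from root to D: E -> A -> C -> D
Depth = number of edges = 3

Answer: 3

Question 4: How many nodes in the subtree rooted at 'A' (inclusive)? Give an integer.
Subtree rooted at A contains: A, B, C, D, F, G
Count = 6

Answer: 6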